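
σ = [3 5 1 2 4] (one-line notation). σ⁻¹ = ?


To find σ⁻¹, swap domain and range:
σ(1) = 3 → σ⁻¹(3) = 1
σ(2) = 5 → σ⁻¹(5) = 2
σ(3) = 1 → σ⁻¹(1) = 3
σ(4) = 2 → σ⁻¹(2) = 4
σ(5) = 4 → σ⁻¹(4) = 5

σ⁻¹ = [3 4 1 5 2]


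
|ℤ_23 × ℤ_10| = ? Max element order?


|ℤ_23 × ℤ_10| = 23 × 10 = 230
Max element order = lcm(23,10) = 230
Cyclic? Yes (gcd=1)

|ℤ_23×ℤ_10| = 230, max element order = 230


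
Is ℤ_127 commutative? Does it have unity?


ℤ_127 is a commutative ring with unity 1; 127 is prime, so ℤ_127 is a field (hence an integral domain)
Commutative: Yes
Integral domain: Yes
Has unity: Yes

ℤ_127: Commutative=Yes, Unity=Yes


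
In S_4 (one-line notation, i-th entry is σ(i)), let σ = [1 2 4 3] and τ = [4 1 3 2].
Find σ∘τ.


σ∘τ: apply τ first, then σ
1 →τ 4 →σ 3
2 →τ 1 →σ 1
3 →τ 3 →σ 4
4 →τ 2 →σ 2

σ∘τ = [3 1 4 2]


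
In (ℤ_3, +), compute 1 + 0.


Operation: addition mod 3
1 + 0 = (a + b) mod 3 with a = 1, b = 0

1 + 0 = 1


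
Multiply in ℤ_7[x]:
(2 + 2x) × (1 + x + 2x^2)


Expand and collect like terms; reduce coefficients mod 7:
x^0: 2·1 = 2 ≡ 2 (mod 7)
x^1: 2·1 + 2·1 = 4 ≡ 4 (mod 7)
x^2: 2·2 + 2·1 = 6 ≡ 6 (mod 7)
x^3: 2·2 = 4 ≡ 4 (mod 7)
Result: 2 + 4x + 6x^2 + 4x^3

f · g = 2 + 4x + 6x^2 + 4x^3


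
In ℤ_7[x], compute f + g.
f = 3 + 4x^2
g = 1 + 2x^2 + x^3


Add coefficients mod 7:
x^0: 3 + 1 = 4 (mod 7)
x^1: 0 + 0 = 0 (mod 7)
x^2: 4 + 2 = 6 (mod 7)
x^3: 0 + 1 = 1 (mod 7)
Result: 4 + 6x^2 + x^3

f + g = 4 + 6x^2 + x^3


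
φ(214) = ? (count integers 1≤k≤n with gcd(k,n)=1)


Factor n: 214 = 2 × 107
φ(n) = n · ∏(1 - 1/p) over distinct primes p | n
φ(214) = 214 · (1 - 1/2) · (1 - 1/107) = 106

φ(214) = 106


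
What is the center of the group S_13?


Z(G) = {g ∈ G | gx = xg for all x ∈ G}
S_n is non-abelian for n ≥ 3; Z(S_13) is trivial

Z(S_13) = {e}


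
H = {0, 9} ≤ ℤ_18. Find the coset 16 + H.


16 + H = {16 + h (mod 18) : h ∈ H}
16+0=16, 16+9=7
16 + H = {7, 16} = 7 + H

16 + H = {7, 16}


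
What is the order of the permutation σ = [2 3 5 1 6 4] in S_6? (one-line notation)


Cycle decomposition: (1 2 3 5 6 4)
Cycle lengths: 6
Order = lcm(6) = 6

ord(σ) = 6


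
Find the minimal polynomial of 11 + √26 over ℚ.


Let α = 11 + √26. Then α - 11 = √26, so (α - 11)² = 26, giving α² - 22α + 95 = 0. Degree 2 and α ∉ ℚ, so this is the minimal polynomial.

Minimal polynomial: x² - 22x + 95


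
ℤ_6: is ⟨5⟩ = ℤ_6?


g generates ℤ_n iff gcd(g, n) = 1
gcd(5, 6) = 1
Since gcd = 1, 5 is a generator.

Yes, 5 generates ℤ_6


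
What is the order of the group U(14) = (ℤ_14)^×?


U(n) is the group of units mod n; |U(n)| = φ(n)
|U(14)| = φ(14) = 6

|U(14) = (ℤ_14)^×| = 6


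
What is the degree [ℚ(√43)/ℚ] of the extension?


√43 has minimal polynomial x² - 43 (irreducible over ℚ since 43 is squarefree)

[ℚ(√43)/ℚ] = 2


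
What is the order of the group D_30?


|D_n| = 2n (n rotations and n reflections)
|D_30| = 2×30 = 60

|D_30| = 60


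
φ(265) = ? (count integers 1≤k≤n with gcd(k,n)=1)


Factor n: 265 = 5 × 53
φ(n) = n · ∏(1 - 1/p) over distinct primes p | n
φ(265) = 265 · (1 - 1/5) · (1 - 1/53) = 208

φ(265) = 208


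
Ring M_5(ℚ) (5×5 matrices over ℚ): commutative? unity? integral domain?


Matrix multiplication is non-commutative for n ≥ 2; the identity matrix I is the unity; singular matrices give zero divisors, so not an integral domain
Commutative: No
Integral domain: No
Has unity: Yes

M_5(ℚ) (5×5 matrices over ℚ): Commutative=No, Unity=Yes


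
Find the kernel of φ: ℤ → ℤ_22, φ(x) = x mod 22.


Kernel = preimage of identity
ker(φ) = {x ∈ ℤ : x ≡ 0 (mod 22)} = 22ℤ = {0, ±22, ±44, ...}

ker(φ) = 22ℤ


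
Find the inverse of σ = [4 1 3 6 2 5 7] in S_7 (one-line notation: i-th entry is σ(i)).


To find σ⁻¹, swap domain and range:
σ(1) = 4 → σ⁻¹(4) = 1
σ(2) = 1 → σ⁻¹(1) = 2
σ(3) = 3 → σ⁻¹(3) = 3
σ(4) = 6 → σ⁻¹(6) = 4
σ(5) = 2 → σ⁻¹(2) = 5
σ(6) = 5 → σ⁻¹(5) = 6
σ(7) = 7 → σ⁻¹(7) = 7

σ⁻¹ = [2 5 3 1 6 4 7]


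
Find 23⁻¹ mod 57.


Use the extended Euclidean algorithm to write 1 = 23·s + 57·t; then s mod 57 is the inverse.
Euclidean algorithm:
  23 = 0·57 + 23
  57 = 2·23 + 11
  23 = 2·11 + 1
  11 = 11·1 + 0
gcd(23,57) = 1
Back-substitution gives: 23·(5) + 57·(-2) = 1
So 23⁻¹ ≡ 5 ≡ 5 (mod 57)
Check: 23 × 5 = 115 ≡ 1 (mod 57) ✓

23⁻¹ ≡ 5 (mod 57)


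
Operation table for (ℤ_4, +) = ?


Elements: {0, 1, 2, 3}
Operation: addition mod 4
Entry (a, b) = (a + b) mod 4

Cayley table:
  | 0 | 1 | 2 | 3
0 | 0 | 1 | 2 | 3
1 | 1 | 2 | 3 | 0
2 | 2 | 3 | 0 | 1
3 | 3 | 0 | 1 | 2


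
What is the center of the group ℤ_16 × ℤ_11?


Z(G) = {g ∈ G | gx = xg for all x ∈ G}
Direct product of abelian groups is abelian, so Z(G) = G

Z(ℤ_16 × ℤ_11) = ℤ_16 × ℤ_11


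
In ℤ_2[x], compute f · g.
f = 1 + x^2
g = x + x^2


Expand and collect like terms; reduce coefficients mod 2:
x^0: 1·0 = 0 ≡ 0 (mod 2)
x^1: 1·1 + 0·0 = 1 ≡ 1 (mod 2)
x^2: 1·1 + 0·1 + 1·0 = 1 ≡ 1 (mod 2)
x^3: 0·1 + 1·1 = 1 ≡ 1 (mod 2)
x^4: 1·1 = 1 ≡ 1 (mod 2)
Result: x + x^2 + x^3 + x^4

f · g = x + x^2 + x^3 + x^4


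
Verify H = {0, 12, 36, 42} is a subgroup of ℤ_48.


Subgroup test for H = {0, 12, 36, 42} in (ℤ_48, +):
(1) 0 ∈ H? Yes
(2) Closure: for all a,b ∈ H, (a+b) mod 48 ∈ H? No  [counterexample: 12 + 12 = 24 ∉ H]
(3) Inverses: for all a ∈ H, -a mod 48 ∈ H? No

No, H is not a subgroup of ℤ_48


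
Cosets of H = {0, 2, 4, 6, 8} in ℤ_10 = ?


H = {0, 2, 4, 6, 8}, |H| = 5
Number of cosets = |G|/|H| = 10/5 = 2
0 + H = {0, 2, 4, 6, 8}
1 + H = {1, 3, 5, 7, 9}

Cosets: 0+H={0,2,4,6,8}; 1+H={1,3,5,7,9}


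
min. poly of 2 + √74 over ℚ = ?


Let α = 2 + √74. Then α - 2 = √74, so (α - 2)² = 74, giving α² - 4α - 70 = 0. Degree 2 and α ∉ ℚ, so this is the minimal polynomial.

Minimal polynomial: x² - 4x - 70


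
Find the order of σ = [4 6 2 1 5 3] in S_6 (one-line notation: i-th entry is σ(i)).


Cycle decomposition: (1 4) (2 6 3)
Cycle lengths: 2, 3
Order = lcm(2, 3) = 6

ord(σ) = 6


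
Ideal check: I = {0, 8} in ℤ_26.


Check ideal conditions for I = {0, 8} in ℤ_26:
(1) I is an additive subgroup? No
(2) For r ∈ ℤ_26 and a ∈ I: r·a ∈ I? No  [counterexample: r=2, a=8, r·a mod 26 = 16 ∉ I]

No, I is not an ideal of ℤ_26


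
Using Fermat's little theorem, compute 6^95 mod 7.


Fermat's little theorem: if p is prime and gcd(a,p)=1, then a^(p-1) ≡ 1 (mod p)
p = 7 is prime, gcd(6,7) = 1
Reduce exponent: 95 mod 6 = 5
So 6^95 ≡ 6^5 (mod 7)
6^5 mod 7 = 6

6^95 ≡ 6 (mod 7)


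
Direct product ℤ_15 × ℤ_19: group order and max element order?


|ℤ_15 × ℤ_19| = 15 × 19 = 285
Max element order = lcm(15,19) = 285
Cyclic? Yes (gcd=1)

|ℤ_15×ℤ_19| = 285, max element order = 285


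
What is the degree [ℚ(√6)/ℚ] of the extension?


√6 has minimal polynomial x² - 6 (irreducible over ℚ since 6 is squarefree)

[ℚ(√6)/ℚ] = 2


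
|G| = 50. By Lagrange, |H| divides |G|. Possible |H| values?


Lagrange's theorem: |H| divides |G|
|G| = 50
Divisors of 50: 1, 2, 5, 10, 25, 50

Possible subgroup orders: {1, 2, 5, 10, 25, 50}


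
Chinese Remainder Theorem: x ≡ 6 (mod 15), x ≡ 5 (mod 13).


m₁ = 15, m₂ = 13, gcd = 1, so CRT applies. M = m₁·m₂ = 195
Let M₁ = M/m₁ = 13, M₂ = M/m₂ = 15
Find y₁ ≡ M₁⁻¹ (mod m₁): 13⁻¹ ≡ 7 (mod 15)
Find y₂ ≡ M₂⁻¹ (mod m₂): 15⁻¹ ≡ 7 (mod 13)
x = a₁·M₁·y₁ + a₂·M₂·y₂ = 6·13·7 + 5·15·7 = 1071
Reduce mod 195: x ≡ 96
Check: 96 mod 15 = 6 ✓, 96 mod 13 = 5 ✓

x ≡ 96 (mod 195)


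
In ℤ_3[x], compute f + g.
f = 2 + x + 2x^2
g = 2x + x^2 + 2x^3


Add coefficients mod 3:
x^0: 2 + 0 = 2 (mod 3)
x^1: 1 + 2 = 0 (mod 3)
x^2: 2 + 1 = 0 (mod 3)
x^3: 0 + 2 = 2 (mod 3)
Result: 2 + 2x^3

f + g = 2 + 2x^3


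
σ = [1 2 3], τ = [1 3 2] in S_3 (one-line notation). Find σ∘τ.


σ∘τ: apply τ first, then σ
1 →τ 1 →σ 1
2 →τ 3 →σ 3
3 →τ 2 →σ 2

σ∘τ = [1 3 2]


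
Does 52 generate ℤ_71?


g generates ℤ_n iff gcd(g, n) = 1
gcd(52, 71) = 1
Since gcd = 1, 52 is a generator.

Yes, 52 generates ℤ_71


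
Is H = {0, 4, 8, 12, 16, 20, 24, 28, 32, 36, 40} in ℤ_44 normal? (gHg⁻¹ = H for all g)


H = {0, 4, 8, 12, 16, 20, 24, 28, 32, 36, 40} in ℤ_44
ℤ_44 is abelian; every subgroup of an abelian group is normal

Yes, normal subgroup


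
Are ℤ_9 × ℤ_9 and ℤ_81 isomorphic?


Comparing ℤ_9 × ℤ_9 and ℤ_81:
gcd(9,9) = 9 ≠ 1. Max element order in ℤ_9×ℤ_9 is lcm(9,9) = 9 < 81, so it has no element of order 81

No, ℤ_9 × ℤ_9 ≇ ℤ_81


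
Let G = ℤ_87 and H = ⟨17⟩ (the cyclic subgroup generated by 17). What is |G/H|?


|⟨17⟩| = n / gcd(17, 87) = 87 / 1 = 87
H is normal (ℤ_87 is abelian).
|G/H| = |G| / |H| = 87 / 87 = 1

|G/H| = 1


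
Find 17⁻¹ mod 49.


Use the extended Euclidean algorithm to write 1 = 17·s + 49·t; then s mod 49 is the inverse.
Euclidean algorithm:
  17 = 0·49 + 17
  49 = 2·17 + 15
  17 = 1·15 + 2
  15 = 7·2 + 1
  2 = 2·1 + 0
gcd(17,49) = 1
Back-substitution gives: 17·(-23) + 49·(8) = 1
So 17⁻¹ ≡ -23 ≡ 26 (mod 49)
Check: 17 × 26 = 442 ≡ 1 (mod 49) ✓

17⁻¹ ≡ 26 (mod 49)


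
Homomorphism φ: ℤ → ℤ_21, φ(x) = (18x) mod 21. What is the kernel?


Kernel = preimage of identity
ker(φ) = {x ∈ ℤ : 18x ≡ 0 (mod 21)}. gcd(18,21) = 3, so 18x ≡ 0 (mod 21) ⟺ x ≡ 0 (mod 21/3 = 7). Hence ker(φ) = 7ℤ

ker(φ) = 7ℤ


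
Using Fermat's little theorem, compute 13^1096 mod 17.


Fermat's little theorem: if p is prime and gcd(a,p)=1, then a^(p-1) ≡ 1 (mod p)
p = 17 is prime, gcd(13,17) = 1
Reduce exponent: 1096 mod 16 = 8
So 13^1096 ≡ 13^8 (mod 17)
13^8 mod 17 = 1

13^1096 ≡ 1 (mod 17)


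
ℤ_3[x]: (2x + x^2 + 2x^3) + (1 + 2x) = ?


Add coefficients mod 3:
x^0: 0 + 1 = 1 (mod 3)
x^1: 2 + 2 = 1 (mod 3)
x^2: 1 + 0 = 1 (mod 3)
x^3: 2 + 0 = 2 (mod 3)
Result: 1 + x + x^2 + 2x^3

f + g = 1 + x + x^2 + 2x^3


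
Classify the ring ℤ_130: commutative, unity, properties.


ℤ_130 is a commutative ring with unity 1; 130 = 2×65 is composite, so 2·65 ≡ 0 gives zero divisors (not an integral domain)
Commutative: Yes
Integral domain: No
Has unity: Yes

ℤ_130: Commutative=Yes, Unity=Yes


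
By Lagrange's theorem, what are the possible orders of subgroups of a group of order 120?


Lagrange's theorem: |H| divides |G|
|G| = 120
Divisors of 120: 1, 2, 3, 4, 5, 6, 8, 10, 12, 15, 20, 24, 30, 40, 60, 120

Possible subgroup orders: {1, 2, 3, 4, 5, 6, 8, 10, 12, 15, 20, 24, 30, 40, 60, 120}


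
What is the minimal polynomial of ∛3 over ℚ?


∛3 satisfies x³ - 3 = 0, irreducible over ℚ (no rational root; 3 is not a perfect cube)

Minimal polynomial: x³ - 3


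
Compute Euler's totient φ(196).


Factor n: 196 = 2^2 × 7^2
φ(n) = n · ∏(1 - 1/p) over distinct primes p | n
φ(196) = 196 · (1 - 1/2) · (1 - 1/7) = 84

φ(196) = 84


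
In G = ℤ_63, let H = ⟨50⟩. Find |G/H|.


|⟨50⟩| = n / gcd(50, 63) = 63 / 1 = 63
H is normal (ℤ_63 is abelian).
|G/H| = |G| / |H| = 63 / 63 = 1

|G/H| = 1


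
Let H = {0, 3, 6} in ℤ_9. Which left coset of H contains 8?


8 + H = {8 + h (mod 9) : h ∈ H}
8+0=8, 8+3=2, 8+6=5
8 + H = {2, 5, 8} = 2 + H

8 + H = {2, 5, 8}


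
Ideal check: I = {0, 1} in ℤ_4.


Check ideal conditions for I = {0, 1} in ℤ_4:
(1) I is an additive subgroup? No
(2) For r ∈ ℤ_4 and a ∈ I: r·a ∈ I? No  [counterexample: r=2, a=1, r·a mod 4 = 2 ∉ I]

No, I is not an ideal of ℤ_4


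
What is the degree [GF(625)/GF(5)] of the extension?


GF(625) = GF(5^4), so the extension degree is 4

[GF(625)/GF(5)] = 4


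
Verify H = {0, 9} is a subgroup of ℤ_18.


Subgroup test for H = {0, 9} in (ℤ_18, +):
(1) 0 ∈ H? Yes
(2) Closure: for all a,b ∈ H, (a+b) mod 18 ∈ H? Yes
(3) Inverses: for all a ∈ H, -a mod 18 ∈ H? Yes

Yes, H is a subgroup of ℤ_18


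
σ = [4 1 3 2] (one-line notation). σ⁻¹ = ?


To find σ⁻¹, swap domain and range:
σ(1) = 4 → σ⁻¹(4) = 1
σ(2) = 1 → σ⁻¹(1) = 2
σ(3) = 3 → σ⁻¹(3) = 3
σ(4) = 2 → σ⁻¹(2) = 4

σ⁻¹ = [2 4 3 1]


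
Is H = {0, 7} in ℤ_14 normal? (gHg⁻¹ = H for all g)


H = {0, 7} in ℤ_14
ℤ_14 is abelian; every subgroup of an abelian group is normal

Yes, normal subgroup


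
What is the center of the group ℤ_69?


Z(G) = {g ∈ G | gx = xg for all x ∈ G}
ℤ_69 is abelian, so Z(G) = G

Z(ℤ_69) = ℤ_69


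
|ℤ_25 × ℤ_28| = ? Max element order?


|ℤ_25 × ℤ_28| = 25 × 28 = 700
Max element order = lcm(25,28) = 700
Cyclic? Yes (gcd=1)

|ℤ_25×ℤ_28| = 700, max element order = 700


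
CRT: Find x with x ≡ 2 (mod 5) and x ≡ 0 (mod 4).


m₁ = 5, m₂ = 4, gcd = 1, so CRT applies. M = m₁·m₂ = 20
Let M₁ = M/m₁ = 4, M₂ = M/m₂ = 5
Find y₁ ≡ M₁⁻¹ (mod m₁): 4⁻¹ ≡ 4 (mod 5)
Find y₂ ≡ M₂⁻¹ (mod m₂): 5⁻¹ ≡ 1 (mod 4)
x = a₁·M₁·y₁ + a₂·M₂·y₂ = 2·4·4 + 0·5·1 = 32
Reduce mod 20: x ≡ 12
Check: 12 mod 5 = 2 ✓, 12 mod 4 = 0 ✓

x ≡ 12 (mod 20)


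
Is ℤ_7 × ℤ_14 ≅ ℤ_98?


Comparing ℤ_7 × ℤ_14 and ℤ_98:
gcd(7,14) = 7 ≠ 1. Max element order in ℤ_7×ℤ_14 is lcm(7,14) = 14 < 98, so it has no element of order 98

No, ℤ_7 × ℤ_14 ≇ ℤ_98


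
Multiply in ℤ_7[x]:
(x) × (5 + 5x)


Expand and collect like terms; reduce coefficients mod 7:
x^0: 0·5 = 0 ≡ 0 (mod 7)
x^1: 0·5 + 1·5 = 5 ≡ 5 (mod 7)
x^2: 1·5 = 5 ≡ 5 (mod 7)
Result: 5x + 5x^2

f · g = 5x + 5x^2


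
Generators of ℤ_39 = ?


g generates ℤ_n iff gcd(g,n) = 1
Prime factors of 39: 3, 13
Generators are g ∈ {1,...,38} not divisible by any of these primes.
Generators: {1, 2, 4, 5, 7, 8, 10, 11, 14, 16, 17, 19, 20, 22, 23, 25, 28, 29, 31, 32, 34, 35, 37, 38}
Number of generators = φ(39) = 24

Generators of ℤ_39 = {1, 2, 4, 5, 7, 8, 10, 11, 14, 16, 17, 19, 20, 22, 23, 25, 28, 29, 31, 32, 34, 35, 37, 38}


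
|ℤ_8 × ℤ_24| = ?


|A × B| = |A| · |B|
|ℤ_8 × ℤ_24| = 8 × 24 = 192

|ℤ_8 × ℤ_24| = 192


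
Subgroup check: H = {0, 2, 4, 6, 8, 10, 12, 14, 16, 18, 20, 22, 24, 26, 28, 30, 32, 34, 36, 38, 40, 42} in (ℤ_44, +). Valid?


Subgroup test for H = {0, 2, 4, 6, 8, 10, 12, 14, 16, 18, 20, 22, 24, 26, 28, 30, 32, 34, 36, 38, 40, 42} in (ℤ_44, +):
(1) 0 ∈ H? Yes
(2) Closure: for all a,b ∈ H, (a+b) mod 44 ∈ H? Yes
(3) Inverses: for all a ∈ H, -a mod 44 ∈ H? Yes

Yes, H is a subgroup of ℤ_44


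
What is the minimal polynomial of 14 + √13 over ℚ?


Let α = 14 + √13. Then α - 14 = √13, so (α - 14)² = 13, giving α² - 28α + 183 = 0. Degree 2 and α ∉ ℚ, so this is the minimal polynomial.

Minimal polynomial: x² - 28x + 183


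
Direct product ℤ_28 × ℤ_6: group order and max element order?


|ℤ_28 × ℤ_6| = 28 × 6 = 168
Max element order = lcm(28,6) = 84
Cyclic? No (gcd=2)

|ℤ_28×ℤ_6| = 168, max element order = 84


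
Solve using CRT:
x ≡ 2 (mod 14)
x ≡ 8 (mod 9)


m₁ = 14, m₂ = 9, gcd = 1, so CRT applies. M = m₁·m₂ = 126
Let M₁ = M/m₁ = 9, M₂ = M/m₂ = 14
Find y₁ ≡ M₁⁻¹ (mod m₁): 9⁻¹ ≡ 11 (mod 14)
Find y₂ ≡ M₂⁻¹ (mod m₂): 14⁻¹ ≡ 2 (mod 9)
x = a₁·M₁·y₁ + a₂·M₂·y₂ = 2·9·11 + 8·14·2 = 422
Reduce mod 126: x ≡ 44
Check: 44 mod 14 = 2 ✓, 44 mod 9 = 8 ✓

x ≡ 44 (mod 126)


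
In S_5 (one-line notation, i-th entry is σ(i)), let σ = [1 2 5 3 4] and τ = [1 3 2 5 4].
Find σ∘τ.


σ∘τ: apply τ first, then σ
1 →τ 1 →σ 1
2 →τ 3 →σ 5
3 →τ 2 →σ 2
4 →τ 5 →σ 4
5 →τ 4 →σ 3

σ∘τ = [1 5 2 4 3]


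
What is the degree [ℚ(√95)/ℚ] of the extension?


√95 has minimal polynomial x² - 95 (irreducible over ℚ since 95 is squarefree)

[ℚ(√95)/ℚ] = 2


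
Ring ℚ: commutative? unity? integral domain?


ℚ is a field: commutative, has unity, every nonzero element is a unit (hence an integral domain)
Commutative: Yes
Integral domain: Yes
Has unity: Yes

ℚ: Commutative=Yes, Unity=Yes


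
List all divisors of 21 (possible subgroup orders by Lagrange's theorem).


Lagrange's theorem: |H| divides |G|
|G| = 21
Divisors of 21: 1, 3, 7, 21

Possible subgroup orders: {1, 3, 7, 21}


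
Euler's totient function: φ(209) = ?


Factor n: 209 = 11 × 19
φ(n) = n · ∏(1 - 1/p) over distinct primes p | n
φ(209) = 209 · (1 - 1/11) · (1 - 1/19) = 180

φ(209) = 180


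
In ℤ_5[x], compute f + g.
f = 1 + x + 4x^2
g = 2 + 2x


Add coefficients mod 5:
x^0: 1 + 2 = 3 (mod 5)
x^1: 1 + 2 = 3 (mod 5)
x^2: 4 + 0 = 4 (mod 5)
Result: 3 + 3x + 4x^2

f + g = 3 + 3x + 4x^2


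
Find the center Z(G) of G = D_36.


Z(G) = {g ∈ G | gx = xg for all x ∈ G}
For even n, Z(D_n) = {e, r^(n/2)}: the 180° rotation r^18 commutes with every reflection and rotation

Z(D_36) = {e, r^18}


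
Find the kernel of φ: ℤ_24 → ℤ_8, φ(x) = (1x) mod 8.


Kernel = preimage of identity
ker(φ) = {x ∈ ℤ_24 : 1x ≡ 0 (mod 8)}. Since 8 | 24, φ is well-defined. The kernel is the cyclic subgroup ⟨8⟩ of ℤ_24 (order 3), i.e. {0, 8, 16}

ker(φ) = {0, 8, 16}


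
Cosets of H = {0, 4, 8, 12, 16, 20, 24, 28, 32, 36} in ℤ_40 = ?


H = {0, 4, 8, 12, 16, 20, 24, 28, 32, 36}, |H| = 10
Number of cosets = |G|/|H| = 40/10 = 4
0 + H = {0, 4, 8, 12, 16, 20, 24, 28, 32, 36}
1 + H = {1, 5, 9, 13, 17, 21, 25, 29, 33, 37}
2 + H = {2, 6, 10, 14, 18, 22, 26, 30, 34, 38}
3 + H = {3, 7, 11, 15, 19, 23, 27, 31, 35, 39}

Cosets: 0+H={0,4,8,12,16,20,24,28,32,36}; 1+H={1,5,9,13,17,21,25,29,33,37}; 2+H={2,6,10,14,18,22,26,30,34,38}; 3+H={3,7,11,15,19,23,27,31,35,39}


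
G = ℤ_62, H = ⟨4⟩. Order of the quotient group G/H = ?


|⟨4⟩| = n / gcd(4, 62) = 62 / 2 = 31
H is normal (ℤ_62 is abelian).
|G/H| = |G| / |H| = 62 / 31 = 2

|G/H| = 2


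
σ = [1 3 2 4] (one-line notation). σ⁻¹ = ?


To find σ⁻¹, swap domain and range:
σ(1) = 1 → σ⁻¹(1) = 1
σ(2) = 3 → σ⁻¹(3) = 2
σ(3) = 2 → σ⁻¹(2) = 3
σ(4) = 4 → σ⁻¹(4) = 4

σ⁻¹ = [1 3 2 4]


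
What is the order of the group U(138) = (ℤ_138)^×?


U(n) is the group of units mod n; |U(n)| = φ(n)
|U(138)| = φ(138) = 44

|U(138) = (ℤ_138)^×| = 44


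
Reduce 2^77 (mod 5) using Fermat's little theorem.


Fermat's little theorem: if p is prime and gcd(a,p)=1, then a^(p-1) ≡ 1 (mod p)
p = 5 is prime, gcd(2,5) = 1
Reduce exponent: 77 mod 4 = 1
So 2^77 ≡ 2^1 (mod 5)
2^1 mod 5 = 2

2^77 ≡ 2 (mod 5)


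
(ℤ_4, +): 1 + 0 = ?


Operation: addition mod 4
1 + 0 = (a + b) mod 4 with a = 1, b = 0

1 + 0 = 1


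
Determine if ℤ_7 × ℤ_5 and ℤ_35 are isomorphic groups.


Comparing ℤ_7 × ℤ_5 and ℤ_35:
gcd(7,5) = 1, so ℤ_7 × ℤ_5 ≅ ℤ_35 (CRT)

Yes, ℤ_7 × ℤ_5 ≅ ℤ_35


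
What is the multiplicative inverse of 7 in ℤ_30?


Use the extended Euclidean algorithm to write 1 = 7·s + 30·t; then s mod 30 is the inverse.
Euclidean algorithm:
  7 = 0·30 + 7
  30 = 4·7 + 2
  7 = 3·2 + 1
  2 = 2·1 + 0
gcd(7,30) = 1
Back-substitution gives: 7·(13) + 30·(-3) = 1
So 7⁻¹ ≡ 13 ≡ 13 (mod 30)
Check: 7 × 13 = 91 ≡ 1 (mod 30) ✓

7⁻¹ ≡ 13 (mod 30)


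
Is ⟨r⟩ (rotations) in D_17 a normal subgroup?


H = ⟨r⟩ (rotations) in D_17
The rotation subgroup ⟨r⟩ has index 2 in D_17, so it is normal

Yes, normal subgroup


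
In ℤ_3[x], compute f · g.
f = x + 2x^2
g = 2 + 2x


Expand and collect like terms; reduce coefficients mod 3:
x^0: 0·2 = 0 ≡ 0 (mod 3)
x^1: 0·2 + 1·2 = 2 ≡ 2 (mod 3)
x^2: 1·2 + 2·2 = 6 ≡ 0 (mod 3)
x^3: 2·2 = 4 ≡ 1 (mod 3)
Result: 2x + x^3

f · g = 2x + x^3


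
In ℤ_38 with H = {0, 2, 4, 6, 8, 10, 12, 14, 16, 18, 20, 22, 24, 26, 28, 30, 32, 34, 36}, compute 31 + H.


31 + H = {31 + h (mod 38) : h ∈ H}
31+0=31, 31+2=33, 31+4=35, 31+6=37, 31+8=1, 31+10=3, 31+12=5, 31+14=7, 31+16=9, 31+18=11, 31+20=13, 31+22=15, 31+24=17, 31+26=19, 31+28=21, 31+30=23, 31+32=25, 31+34=27, 31+36=29
31 + H = {1, 3, 5, 7, 9, 11, 13, 15, 17, 19, 21, 23, 25, 27, 29, 31, 33, 35, 37} = 1 + H

31 + H = {1, 3, 5, 7, 9, 11, 13, 15, 17, 19, 21, 23, 25, 27, 29, 31, 33, 35, 37}


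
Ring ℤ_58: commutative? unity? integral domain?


ℤ_58 is a commutative ring with unity 1; 58 = 2×29 is composite, so 2·29 ≡ 0 gives zero divisors (not an integral domain)
Commutative: Yes
Integral domain: No
Has unity: Yes

ℤ_58: Commutative=Yes, Unity=Yes


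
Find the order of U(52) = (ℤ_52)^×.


U(n) is the group of units mod n; |U(n)| = φ(n)
|U(52)| = φ(52) = 24

|U(52) = (ℤ_52)^×| = 24


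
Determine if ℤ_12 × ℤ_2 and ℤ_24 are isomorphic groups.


Comparing ℤ_12 × ℤ_2 and ℤ_24:
gcd(12,2) = 2 ≠ 1. Max element order in ℤ_12×ℤ_2 is lcm(12,2) = 12 < 24, so it has no element of order 24

No, ℤ_12 × ℤ_2 ≇ ℤ_24


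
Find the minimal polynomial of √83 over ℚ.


√83 satisfies x² - 83 = 0, irreducible over ℚ since 83 is squarefree

Minimal polynomial: x² - 83


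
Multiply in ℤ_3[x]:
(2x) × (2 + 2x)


Expand and collect like terms; reduce coefficients mod 3:
x^0: 0·2 = 0 ≡ 0 (mod 3)
x^1: 0·2 + 2·2 = 4 ≡ 1 (mod 3)
x^2: 2·2 = 4 ≡ 1 (mod 3)
Result: x + x^2

f · g = x + x^2


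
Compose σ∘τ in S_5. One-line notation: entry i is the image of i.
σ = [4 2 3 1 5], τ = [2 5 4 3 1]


σ∘τ: apply τ first, then σ
1 →τ 2 →σ 2
2 →τ 5 →σ 5
3 →τ 4 →σ 1
4 →τ 3 →σ 3
5 →τ 1 →σ 4

σ∘τ = [2 5 1 3 4]


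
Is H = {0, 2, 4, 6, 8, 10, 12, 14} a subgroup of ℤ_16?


Subgroup test for H = {0, 2, 4, 6, 8, 10, 12, 14} in (ℤ_16, +):
(1) 0 ∈ H? Yes
(2) Closure: for all a,b ∈ H, (a+b) mod 16 ∈ H? Yes
(3) Inverses: for all a ∈ H, -a mod 16 ∈ H? Yes

Yes, H is a subgroup of ℤ_16


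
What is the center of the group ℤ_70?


Z(G) = {g ∈ G | gx = xg for all x ∈ G}
ℤ_70 is abelian, so Z(G) = G

Z(ℤ_70) = ℤ_70


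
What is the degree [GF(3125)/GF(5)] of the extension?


GF(3125) = GF(5^5), so the extension degree is 5

[GF(3125)/GF(5)] = 5


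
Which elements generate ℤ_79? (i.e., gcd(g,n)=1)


g generates ℤ_n iff gcd(g,n) = 1
Prime factors of 79: 79
Generators are g ∈ {1,...,78} not divisible by any of these primes.
Generators: {1, 2, 3, 4, 5, 6, 7, 8, 9, 10, 11, 12, 13, 14, 15, 16, 17, 18, 19, 20, 21, 22, 23, 24, 25, 26, 27, 28, 29, 30, 31, 32, 33, 34, 35, 36, 37, 38, 39, 40, 41, 42, 43, 44, 45, 46, 47, 48, 49, 50, 51, 52, 53, 54, 55, 56, 57, 58, 59, 60, 61, 62, 63, 64, 65, 66, 67, 68, 69, 70, 71, 72, 73, 74, 75, 76, 77, 78}
Number of generators = φ(79) = 78

Generators of ℤ_79 = {1, 2, 3, 4, 5, 6, 7, 8, 9, 10, 11, 12, 13, 14, 15, 16, 17, 18, 19, 20, 21, 22, 23, 24, 25, 26, 27, 28, 29, 30, 31, 32, 33, 34, 35, 36, 37, 38, 39, 40, 41, 42, 43, 44, 45, 46, 47, 48, 49, 50, 51, 52, 53, 54, 55, 56, 57, 58, 59, 60, 61, 62, 63, 64, 65, 66, 67, 68, 69, 70, 71, 72, 73, 74, 75, 76, 77, 78}


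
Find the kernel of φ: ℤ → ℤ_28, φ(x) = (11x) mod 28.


Kernel = preimage of identity
ker(φ) = {x ∈ ℤ : 11x ≡ 0 (mod 28)}. gcd(11,28) = 1, so 11x ≡ 0 (mod 28) ⟺ x ≡ 0 (mod 28/1 = 28). Hence ker(φ) = 28ℤ

ker(φ) = 28ℤ


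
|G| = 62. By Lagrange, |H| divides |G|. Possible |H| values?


Lagrange's theorem: |H| divides |G|
|G| = 62
Divisors of 62: 1, 2, 31, 62

Possible subgroup orders: {1, 2, 31, 62}


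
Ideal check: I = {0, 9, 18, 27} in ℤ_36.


Check ideal conditions for I = {0, 9, 18, 27} in ℤ_36:
(1) I is an additive subgroup? Yes
(2) For r ∈ ℤ_36 and a ∈ I: r·a ∈ I? Yes

Yes, I is an ideal of ℤ_36


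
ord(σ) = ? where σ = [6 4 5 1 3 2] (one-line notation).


Cycle decomposition: (1 6 2 4) (3 5)
Cycle lengths: 4, 2
Order = lcm(4, 2) = 4

ord(σ) = 4


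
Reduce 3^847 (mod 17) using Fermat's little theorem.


Fermat's little theorem: if p is prime and gcd(a,p)=1, then a^(p-1) ≡ 1 (mod p)
p = 17 is prime, gcd(3,17) = 1
Reduce exponent: 847 mod 16 = 15
So 3^847 ≡ 3^15 (mod 17)
3^15 mod 17 = 6

3^847 ≡ 6 (mod 17)


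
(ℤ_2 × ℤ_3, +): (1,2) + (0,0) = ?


Operation: componentwise addition mod (2, 3)
(1,2) + (0,0) = ((a₁+b₁) mod 2, (a₂+b₂) mod 3) with a = (1,2), b = (0,0)

(1,2) + (0,0) = (1,2)


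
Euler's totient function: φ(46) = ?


Factor n: 46 = 2 × 23
φ(n) = n · ∏(1 - 1/p) over distinct primes p | n
φ(46) = 46 · (1 - 1/2) · (1 - 1/23) = 22

φ(46) = 22


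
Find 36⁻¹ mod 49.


Use the extended Euclidean algorithm to write 1 = 36·s + 49·t; then s mod 49 is the inverse.
Euclidean algorithm:
  36 = 0·49 + 36
  49 = 1·36 + 13
  36 = 2·13 + 10
  13 = 1·10 + 3
  10 = 3·3 + 1
  3 = 3·1 + 0
gcd(36,49) = 1
Back-substitution gives: 36·(15) + 49·(-11) = 1
So 36⁻¹ ≡ 15 ≡ 15 (mod 49)
Check: 36 × 15 = 540 ≡ 1 (mod 49) ✓

36⁻¹ ≡ 15 (mod 49)


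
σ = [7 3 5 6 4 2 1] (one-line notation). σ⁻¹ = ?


To find σ⁻¹, swap domain and range:
σ(1) = 7 → σ⁻¹(7) = 1
σ(2) = 3 → σ⁻¹(3) = 2
σ(3) = 5 → σ⁻¹(5) = 3
σ(4) = 6 → σ⁻¹(6) = 4
σ(5) = 4 → σ⁻¹(4) = 5
σ(6) = 2 → σ⁻¹(2) = 6
σ(7) = 1 → σ⁻¹(1) = 7

σ⁻¹ = [7 6 2 5 3 4 1]


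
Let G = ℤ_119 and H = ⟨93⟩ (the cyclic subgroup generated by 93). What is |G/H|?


|⟨93⟩| = n / gcd(93, 119) = 119 / 1 = 119
H is normal (ℤ_119 is abelian).
|G/H| = |G| / |H| = 119 / 119 = 1

|G/H| = 1


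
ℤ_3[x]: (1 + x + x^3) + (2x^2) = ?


Add coefficients mod 3:
x^0: 1 + 0 = 1 (mod 3)
x^1: 1 + 0 = 1 (mod 3)
x^2: 0 + 2 = 2 (mod 3)
x^3: 1 + 0 = 1 (mod 3)
Result: 1 + x + 2x^2 + x^3

f + g = 1 + x + 2x^2 + x^3


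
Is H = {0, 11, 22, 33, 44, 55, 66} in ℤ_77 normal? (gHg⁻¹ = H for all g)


H = {0, 11, 22, 33, 44, 55, 66} in ℤ_77
ℤ_77 is abelian; every subgroup of an abelian group is normal

Yes, normal subgroup


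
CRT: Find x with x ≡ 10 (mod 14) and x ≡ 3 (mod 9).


m₁ = 14, m₂ = 9, gcd = 1, so CRT applies. M = m₁·m₂ = 126
Let M₁ = M/m₁ = 9, M₂ = M/m₂ = 14
Find y₁ ≡ M₁⁻¹ (mod m₁): 9⁻¹ ≡ 11 (mod 14)
Find y₂ ≡ M₂⁻¹ (mod m₂): 14⁻¹ ≡ 2 (mod 9)
x = a₁·M₁·y₁ + a₂·M₂·y₂ = 10·9·11 + 3·14·2 = 1074
Reduce mod 126: x ≡ 66
Check: 66 mod 14 = 10 ✓, 66 mod 9 = 3 ✓

x ≡ 66 (mod 126)


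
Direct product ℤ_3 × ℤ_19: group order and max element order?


|ℤ_3 × ℤ_19| = 3 × 19 = 57
Max element order = lcm(3,19) = 57
Cyclic? Yes (gcd=1)

|ℤ_3×ℤ_19| = 57, max element order = 57


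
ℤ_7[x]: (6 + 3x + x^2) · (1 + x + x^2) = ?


Expand and collect like terms; reduce coefficients mod 7:
x^0: 6·1 = 6 ≡ 6 (mod 7)
x^1: 6·1 + 3·1 = 9 ≡ 2 (mod 7)
x^2: 6·1 + 3·1 + 1·1 = 10 ≡ 3 (mod 7)
x^3: 3·1 + 1·1 = 4 ≡ 4 (mod 7)
x^4: 1·1 = 1 ≡ 1 (mod 7)
Result: 6 + 2x + 3x^2 + 4x^3 + x^4

f · g = 6 + 2x + 3x^2 + 4x^3 + x^4


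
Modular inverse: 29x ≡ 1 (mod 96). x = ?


Use the extended Euclidean algorithm to write 1 = 29·s + 96·t; then s mod 96 is the inverse.
Euclidean algorithm:
  29 = 0·96 + 29
  96 = 3·29 + 9
  29 = 3·9 + 2
  9 = 4·2 + 1
  2 = 2·1 + 0
gcd(29,96) = 1
Back-substitution gives: 29·(-43) + 96·(13) = 1
So 29⁻¹ ≡ -43 ≡ 53 (mod 96)
Check: 29 × 53 = 1537 ≡ 1 (mod 96) ✓

29⁻¹ ≡ 53 (mod 96)


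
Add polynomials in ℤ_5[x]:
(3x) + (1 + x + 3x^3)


Add coefficients mod 5:
x^0: 0 + 1 = 1 (mod 5)
x^1: 3 + 1 = 4 (mod 5)
x^2: 0 + 0 = 0 (mod 5)
x^3: 0 + 3 = 3 (mod 5)
Result: 1 + 4x + 3x^3

f + g = 1 + 4x + 3x^3


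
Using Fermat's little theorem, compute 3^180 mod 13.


Fermat's little theorem: if p is prime and gcd(a,p)=1, then a^(p-1) ≡ 1 (mod p)
p = 13 is prime, gcd(3,13) = 1
Reduce exponent: 180 mod 12 = 0
So 3^180 ≡ 3^0 (mod 13)
3^0 = 1

3^180 ≡ 1 (mod 13)


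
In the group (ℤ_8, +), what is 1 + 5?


Operation: addition mod 8
1 + 5 = (a + b) mod 8 with a = 1, b = 5

1 + 5 = 6


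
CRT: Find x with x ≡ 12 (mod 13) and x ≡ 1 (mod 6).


m₁ = 13, m₂ = 6, gcd = 1, so CRT applies. M = m₁·m₂ = 78
Let M₁ = M/m₁ = 6, M₂ = M/m₂ = 13
Find y₁ ≡ M₁⁻¹ (mod m₁): 6⁻¹ ≡ 11 (mod 13)
Find y₂ ≡ M₂⁻¹ (mod m₂): 13⁻¹ ≡ 1 (mod 6)
x = a₁·M₁·y₁ + a₂·M₂·y₂ = 12·6·11 + 1·13·1 = 805
Reduce mod 78: x ≡ 25
Check: 25 mod 13 = 12 ✓, 25 mod 6 = 1 ✓

x ≡ 25 (mod 78)


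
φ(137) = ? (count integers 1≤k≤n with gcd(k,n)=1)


Factor n: 137 = 137
φ(n) = n · ∏(1 - 1/p) over distinct primes p | n
φ(137) = 137 · (1 - 1/137) = 136

φ(137) = 136


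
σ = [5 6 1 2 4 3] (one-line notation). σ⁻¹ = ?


To find σ⁻¹, swap domain and range:
σ(1) = 5 → σ⁻¹(5) = 1
σ(2) = 6 → σ⁻¹(6) = 2
σ(3) = 1 → σ⁻¹(1) = 3
σ(4) = 2 → σ⁻¹(2) = 4
σ(5) = 4 → σ⁻¹(4) = 5
σ(6) = 3 → σ⁻¹(3) = 6

σ⁻¹ = [3 4 6 5 1 2]


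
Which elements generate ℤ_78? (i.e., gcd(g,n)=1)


g generates ℤ_n iff gcd(g,n) = 1
Prime factors of 78: 2, 3, 13
Generators are g ∈ {1,...,77} not divisible by any of these primes.
Generators: {1, 5, 7, 11, 17, 19, 23, 25, 29, 31, 35, 37, 41, 43, 47, 49, 53, 55, 59, 61, 67, 71, 73, 77}
Number of generators = φ(78) = 24

Generators of ℤ_78 = {1, 5, 7, 11, 17, 19, 23, 25, 29, 31, 35, 37, 41, 43, 47, 49, 53, 55, 59, 61, 67, 71, 73, 77}


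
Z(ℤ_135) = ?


Z(G) = {g ∈ G | gx = xg for all x ∈ G}
ℤ_135 is abelian, so Z(G) = G

Z(ℤ_135) = ℤ_135


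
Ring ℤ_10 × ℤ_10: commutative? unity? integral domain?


Direct product ring; commutative with unity (1,1); but (1,0)·(0,1) = (0,0) gives zero divisors, so not an integral domain
Commutative: Yes
Integral domain: No
Has unity: Yes

ℤ_10 × ℤ_10: Commutative=Yes, Unity=Yes


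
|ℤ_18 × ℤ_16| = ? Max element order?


|ℤ_18 × ℤ_16| = 18 × 16 = 288
Max element order = lcm(18,16) = 144
Cyclic? No (gcd=2)

|ℤ_18×ℤ_16| = 288, max element order = 144


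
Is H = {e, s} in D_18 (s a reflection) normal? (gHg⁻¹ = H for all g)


H = {e, s} in D_18 (s a reflection)
r·s·r⁻¹ = sr⁻² ≠ s for n ≥ 3, so {e, s} is not closed under conjugation

No, not a normal subgroup


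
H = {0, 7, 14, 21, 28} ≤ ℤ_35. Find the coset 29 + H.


29 + H = {29 + h (mod 35) : h ∈ H}
29+0=29, 29+7=1, 29+14=8, 29+21=15, 29+28=22
29 + H = {1, 8, 15, 22, 29} = 1 + H

29 + H = {1, 8, 15, 22, 29}


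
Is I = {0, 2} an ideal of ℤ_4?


Check ideal conditions for I = {0, 2} in ℤ_4:
(1) I is an additive subgroup? Yes
(2) For r ∈ ℤ_4 and a ∈ I: r·a ∈ I? Yes

Yes, I is an ideal of ℤ_4


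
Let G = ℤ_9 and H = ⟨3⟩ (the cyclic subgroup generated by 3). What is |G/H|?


|⟨3⟩| = n / gcd(3, 9) = 9 / 3 = 3
H is normal (ℤ_9 is abelian).
|G/H| = |G| / |H| = 9 / 3 = 3

|G/H| = 3


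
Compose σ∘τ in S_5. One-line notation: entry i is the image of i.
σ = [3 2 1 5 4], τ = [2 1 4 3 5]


σ∘τ: apply τ first, then σ
1 →τ 2 →σ 2
2 →τ 1 →σ 3
3 →τ 4 →σ 5
4 →τ 3 →σ 1
5 →τ 5 →σ 4

σ∘τ = [2 3 5 1 4]


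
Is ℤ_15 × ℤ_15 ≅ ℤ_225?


Comparing ℤ_15 × ℤ_15 and ℤ_225:
gcd(15,15) = 15 ≠ 1. Max element order in ℤ_15×ℤ_15 is lcm(15,15) = 15 < 225, so it has no element of order 225

No, ℤ_15 × ℤ_15 ≇ ℤ_225


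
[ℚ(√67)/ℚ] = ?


√67 has minimal polynomial x² - 67 (irreducible over ℚ since 67 is squarefree)

[ℚ(√67)/ℚ] = 2


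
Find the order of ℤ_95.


ℤ_n has n elements.

|ℤ_95| = 95


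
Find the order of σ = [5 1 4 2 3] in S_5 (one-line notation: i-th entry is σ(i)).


Cycle decomposition: (1 5 3 4 2)
Cycle lengths: 5
Order = lcm(5) = 5

ord(σ) = 5


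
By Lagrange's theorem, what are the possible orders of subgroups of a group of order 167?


Lagrange's theorem: |H| divides |G|
|G| = 167
Divisors of 167: 1, 167

Possible subgroup orders: {1, 167}


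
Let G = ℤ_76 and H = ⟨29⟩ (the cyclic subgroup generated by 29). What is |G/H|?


|⟨29⟩| = n / gcd(29, 76) = 76 / 1 = 76
H is normal (ℤ_76 is abelian).
|G/H| = |G| / |H| = 76 / 76 = 1

|G/H| = 1


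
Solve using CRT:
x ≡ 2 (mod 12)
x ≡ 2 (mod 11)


m₁ = 12, m₂ = 11, gcd = 1, so CRT applies. M = m₁·m₂ = 132
Let M₁ = M/m₁ = 11, M₂ = M/m₂ = 12
Find y₁ ≡ M₁⁻¹ (mod m₁): 11⁻¹ ≡ 11 (mod 12)
Find y₂ ≡ M₂⁻¹ (mod m₂): 12⁻¹ ≡ 1 (mod 11)
x = a₁·M₁·y₁ + a₂·M₂·y₂ = 2·11·11 + 2·12·1 = 266
Reduce mod 132: x ≡ 2
Check: 2 mod 12 = 2 ✓, 2 mod 11 = 2 ✓

x ≡ 2 (mod 132)


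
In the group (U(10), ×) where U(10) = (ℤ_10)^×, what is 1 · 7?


Operation: multiplication mod 10
1 · 7 = (a × b) mod 10 with a = 1, b = 7

1 · 7 = 7


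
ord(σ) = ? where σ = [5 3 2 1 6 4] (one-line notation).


Cycle decomposition: (1 5 6 4) (2 3)
Cycle lengths: 4, 2
Order = lcm(4, 2) = 4

ord(σ) = 4


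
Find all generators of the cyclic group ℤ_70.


g generates ℤ_n iff gcd(g,n) = 1
Prime factors of 70: 2, 5, 7
Generators are g ∈ {1,...,69} not divisible by any of these primes.
Generators: {1, 3, 9, 11, 13, 17, 19, 23, 27, 29, 31, 33, 37, 39, 41, 43, 47, 51, 53, 57, 59, 61, 67, 69}
Number of generators = φ(70) = 24

Generators of ℤ_70 = {1, 3, 9, 11, 13, 17, 19, 23, 27, 29, 31, 33, 37, 39, 41, 43, 47, 51, 53, 57, 59, 61, 67, 69}


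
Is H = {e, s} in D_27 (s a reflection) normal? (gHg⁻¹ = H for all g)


H = {e, s} in D_27 (s a reflection)
r·s·r⁻¹ = sr⁻² ≠ s for n ≥ 3, so {e, s} is not closed under conjugation

No, not a normal subgroup


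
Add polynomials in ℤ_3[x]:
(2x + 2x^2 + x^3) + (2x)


Add coefficients mod 3:
x^0: 0 + 0 = 0 (mod 3)
x^1: 2 + 2 = 1 (mod 3)
x^2: 2 + 0 = 2 (mod 3)
x^3: 1 + 0 = 1 (mod 3)
Result: x + 2x^2 + x^3

f + g = x + 2x^2 + x^3


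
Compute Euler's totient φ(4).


φ(n) = count of k ∈ {1,...,n} with gcd(k,n)=1
Coprimes to 4: {1, 3}
Count: 2

φ(4) = 2


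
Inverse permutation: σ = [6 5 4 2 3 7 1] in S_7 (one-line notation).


To find σ⁻¹, swap domain and range:
σ(1) = 6 → σ⁻¹(6) = 1
σ(2) = 5 → σ⁻¹(5) = 2
σ(3) = 4 → σ⁻¹(4) = 3
σ(4) = 2 → σ⁻¹(2) = 4
σ(5) = 3 → σ⁻¹(3) = 5
σ(6) = 7 → σ⁻¹(7) = 6
σ(7) = 1 → σ⁻¹(1) = 7

σ⁻¹ = [7 4 5 3 2 1 6]


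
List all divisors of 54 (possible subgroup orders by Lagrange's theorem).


Lagrange's theorem: |H| divides |G|
|G| = 54
Divisors of 54: 1, 2, 3, 6, 9, 18, 27, 54

Possible subgroup orders: {1, 2, 3, 6, 9, 18, 27, 54}


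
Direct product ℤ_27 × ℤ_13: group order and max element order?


|ℤ_27 × ℤ_13| = 27 × 13 = 351
Max element order = lcm(27,13) = 351
Cyclic? Yes (gcd=1)

|ℤ_27×ℤ_13| = 351, max element order = 351


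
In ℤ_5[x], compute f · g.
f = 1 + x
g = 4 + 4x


Expand and collect like terms; reduce coefficients mod 5:
x^0: 1·4 = 4 ≡ 4 (mod 5)
x^1: 1·4 + 1·4 = 8 ≡ 3 (mod 5)
x^2: 1·4 = 4 ≡ 4 (mod 5)
Result: 4 + 3x + 4x^2

f · g = 4 + 3x + 4x^2


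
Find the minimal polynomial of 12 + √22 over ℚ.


Let α = 12 + √22. Then α - 12 = √22, so (α - 12)² = 22, giving α² - 24α + 122 = 0. Degree 2 and α ∉ ℚ, so this is the minimal polynomial.

Minimal polynomial: x² - 24x + 122


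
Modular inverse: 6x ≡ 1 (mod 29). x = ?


Use the extended Euclidean algorithm to write 1 = 6·s + 29·t; then s mod 29 is the inverse.
Euclidean algorithm:
  6 = 0·29 + 6
  29 = 4·6 + 5
  6 = 1·5 + 1
  5 = 5·1 + 0
gcd(6,29) = 1
Back-substitution gives: 6·(5) + 29·(-1) = 1
So 6⁻¹ ≡ 5 ≡ 5 (mod 29)
Check: 6 × 5 = 30 ≡ 1 (mod 29) ✓

6⁻¹ ≡ 5 (mod 29)


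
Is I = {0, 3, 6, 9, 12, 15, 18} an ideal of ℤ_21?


Check ideal conditions for I = {0, 3, 6, 9, 12, 15, 18} in ℤ_21:
(1) I is an additive subgroup? Yes
(2) For r ∈ ℤ_21 and a ∈ I: r·a ∈ I? Yes

Yes, I is an ideal of ℤ_21


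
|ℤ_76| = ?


ℤ_n has n elements.

|ℤ_76| = 76


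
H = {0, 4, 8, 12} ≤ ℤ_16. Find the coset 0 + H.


0 + H = {0 + h (mod 16) : h ∈ H}
0+0=0, 0+4=4, 0+8=8, 0+12=12

0 + H = {0, 4, 8, 12}


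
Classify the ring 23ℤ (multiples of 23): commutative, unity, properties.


23ℤ is a commutative ring under +,× but has no multiplicative identity (1 ∉ 23ℤ); it has no zero divisors, but without unity it is not an integral domain
Commutative: Yes
Integral domain: No
Has unity: No

23ℤ (multiples of 23): Commutative=Yes, Unity=No


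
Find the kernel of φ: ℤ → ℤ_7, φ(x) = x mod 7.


Kernel = preimage of identity
ker(φ) = {x ∈ ℤ : x ≡ 0 (mod 7)} = 7ℤ = {0, ±7, ±14, ...}

ker(φ) = 7ℤ


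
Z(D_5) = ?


Z(G) = {g ∈ G | gx = xg for all x ∈ G}
For odd n, Z(D_n) = {e}: no nontrivial rotation commutes with all reflections

Z(D_5) = {e}


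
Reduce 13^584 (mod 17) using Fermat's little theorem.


Fermat's little theorem: if p is prime and gcd(a,p)=1, then a^(p-1) ≡ 1 (mod p)
p = 17 is prime, gcd(13,17) = 1
Reduce exponent: 584 mod 16 = 8
So 13^584 ≡ 13^8 (mod 17)
13^8 mod 17 = 1

13^584 ≡ 1 (mod 17)


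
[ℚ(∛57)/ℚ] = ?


∛57 has minimal polynomial x³ - 57 (irreducible over ℚ since 57 is not a perfect cube)

[ℚ(∛57)/ℚ] = 3


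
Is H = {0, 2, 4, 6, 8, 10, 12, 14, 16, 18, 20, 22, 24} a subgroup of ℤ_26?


Subgroup test for H = {0, 2, 4, 6, 8, 10, 12, 14, 16, 18, 20, 22, 24} in (ℤ_26, +):
(1) 0 ∈ H? Yes
(2) Closure: for all a,b ∈ H, (a+b) mod 26 ∈ H? Yes
(3) Inverses: for all a ∈ H, -a mod 26 ∈ H? Yes

Yes, H is a subgroup of ℤ_26


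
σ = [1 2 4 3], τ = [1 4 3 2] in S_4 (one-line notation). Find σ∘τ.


σ∘τ: apply τ first, then σ
1 →τ 1 →σ 1
2 →τ 4 →σ 3
3 →τ 3 →σ 4
4 →τ 2 →σ 2

σ∘τ = [1 3 4 2]


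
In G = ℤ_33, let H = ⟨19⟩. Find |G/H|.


|⟨19⟩| = n / gcd(19, 33) = 33 / 1 = 33
H is normal (ℤ_33 is abelian).
|G/H| = |G| / |H| = 33 / 33 = 1

|G/H| = 1


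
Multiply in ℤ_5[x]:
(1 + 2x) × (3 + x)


Expand and collect like terms; reduce coefficients mod 5:
x^0: 1·3 = 3 ≡ 3 (mod 5)
x^1: 1·1 + 2·3 = 7 ≡ 2 (mod 5)
x^2: 2·1 = 2 ≡ 2 (mod 5)
Result: 3 + 2x + 2x^2

f · g = 3 + 2x + 2x^2


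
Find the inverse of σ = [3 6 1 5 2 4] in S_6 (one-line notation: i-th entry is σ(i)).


To find σ⁻¹, swap domain and range:
σ(1) = 3 → σ⁻¹(3) = 1
σ(2) = 6 → σ⁻¹(6) = 2
σ(3) = 1 → σ⁻¹(1) = 3
σ(4) = 5 → σ⁻¹(5) = 4
σ(5) = 2 → σ⁻¹(2) = 5
σ(6) = 4 → σ⁻¹(4) = 6

σ⁻¹ = [3 5 1 6 4 2]


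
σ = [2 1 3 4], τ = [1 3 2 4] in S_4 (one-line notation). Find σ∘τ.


σ∘τ: apply τ first, then σ
1 →τ 1 →σ 2
2 →τ 3 →σ 3
3 →τ 2 →σ 1
4 →τ 4 →σ 4

σ∘τ = [2 3 1 4]


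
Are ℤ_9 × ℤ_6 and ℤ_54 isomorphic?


Comparing ℤ_9 × ℤ_6 and ℤ_54:
gcd(9,6) = 3 ≠ 1. Max element order in ℤ_9×ℤ_6 is lcm(9,6) = 18 < 54, so it has no element of order 54

No, ℤ_9 × ℤ_6 ≇ ℤ_54


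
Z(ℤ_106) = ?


Z(G) = {g ∈ G | gx = xg for all x ∈ G}
ℤ_106 is abelian, so Z(G) = G

Z(ℤ_106) = ℤ_106


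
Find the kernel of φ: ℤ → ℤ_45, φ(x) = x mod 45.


Kernel = preimage of identity
ker(φ) = {x ∈ ℤ : x ≡ 0 (mod 45)} = 45ℤ = {0, ±45, ±90, ...}

ker(φ) = 45ℤ
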